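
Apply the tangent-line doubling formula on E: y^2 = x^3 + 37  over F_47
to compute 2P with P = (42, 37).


Doubling: s = (3 x1^2 + a) / (2 y1)
s = (3*42^2 + 0) / (2*37) mod 47 = 8
x3 = s^2 - 2 x1 mod 47 = 8^2 - 2*42 = 27
y3 = s (x1 - x3) - y1 mod 47 = 8 * (42 - 27) - 37 = 36

2P = (27, 36)


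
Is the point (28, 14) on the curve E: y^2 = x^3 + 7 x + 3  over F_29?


Check whether y^2 = x^3 + 7 x + 3 (mod 29) for (x, y) = (28, 14).
LHS: y^2 = 14^2 mod 29 = 22
RHS: x^3 + 7 x + 3 = 28^3 + 7*28 + 3 mod 29 = 24
LHS != RHS

No, not on the curve


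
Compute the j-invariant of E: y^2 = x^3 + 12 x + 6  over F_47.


Delta = -16(4 a^3 + 27 b^2) mod 47 = 4
-1728 * (4 a)^3 = -1728 * (4*12)^3 mod 47 = 11
j = 11 * 4^(-1) mod 47 = 38

j = 38 (mod 47)


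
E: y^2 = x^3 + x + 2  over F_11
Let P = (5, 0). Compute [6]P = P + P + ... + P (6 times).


k = 6 = 110_2 (binary, LSB first: 011)
Double-and-add from P = (5, 0):
  bit 0 = 0: acc unchanged = O
  bit 1 = 1: acc = O + O = O
  bit 2 = 1: acc = O + O = O

6P = O


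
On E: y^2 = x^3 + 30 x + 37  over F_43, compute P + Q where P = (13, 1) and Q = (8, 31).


P != Q, so use the chord formula.
s = (y2 - y1) / (x2 - x1) = (30) / (38) mod 43 = 37
x3 = s^2 - x1 - x2 mod 43 = 37^2 - 13 - 8 = 15
y3 = s (x1 - x3) - y1 mod 43 = 37 * (13 - 15) - 1 = 11

P + Q = (15, 11)


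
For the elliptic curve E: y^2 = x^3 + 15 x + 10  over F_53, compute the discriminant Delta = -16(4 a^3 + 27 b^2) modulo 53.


4 a^3 + 27 b^2 = 4*15^3 + 27*10^2 = 13500 + 2700 = 16200
Delta = -16 * (16200) = -259200
Delta mod 53 = 23

Delta = 23 (mod 53)


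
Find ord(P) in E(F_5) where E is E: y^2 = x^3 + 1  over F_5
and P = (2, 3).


Compute successive multiples of P until we hit O:
  1P = (2, 3)
  2P = (0, 1)
  3P = (4, 0)
  4P = (0, 4)
  5P = (2, 2)
  6P = O

ord(P) = 6


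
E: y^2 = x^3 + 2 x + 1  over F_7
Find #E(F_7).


For each x in F_7, count y with y^2 = x^3 + 2 x + 1 mod 7:
  x = 0: RHS = 1, y in [1, 6]  -> 2 point(s)
  x = 1: RHS = 4, y in [2, 5]  -> 2 point(s)
Affine points: 4. Add the point at infinity: total = 5.

#E(F_7) = 5


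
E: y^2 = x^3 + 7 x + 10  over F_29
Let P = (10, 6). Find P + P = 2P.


Doubling: s = (3 x1^2 + a) / (2 y1)
s = (3*10^2 + 7) / (2*6) mod 29 = 28
x3 = s^2 - 2 x1 mod 29 = 28^2 - 2*10 = 10
y3 = s (x1 - x3) - y1 mod 29 = 28 * (10 - 10) - 6 = 23

2P = (10, 23)


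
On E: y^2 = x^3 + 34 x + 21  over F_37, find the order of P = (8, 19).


Compute successive multiples of P until we hit O:
  1P = (8, 19)
  2P = (0, 13)
  3P = (18, 29)
  4P = (12, 14)
  5P = (7, 26)
  6P = (34, 15)
  7P = (4, 6)
  8P = (24, 3)
  ... (continuing to 29P)
  29P = O

ord(P) = 29


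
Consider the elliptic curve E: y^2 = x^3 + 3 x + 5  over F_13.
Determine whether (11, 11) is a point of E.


Check whether y^2 = x^3 + 3 x + 5 (mod 13) for (x, y) = (11, 11).
LHS: y^2 = 11^2 mod 13 = 4
RHS: x^3 + 3 x + 5 = 11^3 + 3*11 + 5 mod 13 = 4
LHS = RHS

Yes, on the curve


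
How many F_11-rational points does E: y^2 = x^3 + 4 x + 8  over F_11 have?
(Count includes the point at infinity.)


For each x in F_11, count y with y^2 = x^3 + 4 x + 8 mod 11:
  x = 3: RHS = 3, y in [5, 6]  -> 2 point(s)
  x = 4: RHS = 0, y in [0]  -> 1 point(s)
  x = 7: RHS = 5, y in [4, 7]  -> 2 point(s)
  x = 9: RHS = 3, y in [5, 6]  -> 2 point(s)
  x = 10: RHS = 3, y in [5, 6]  -> 2 point(s)
Affine points: 9. Add the point at infinity: total = 10.

#E(F_11) = 10


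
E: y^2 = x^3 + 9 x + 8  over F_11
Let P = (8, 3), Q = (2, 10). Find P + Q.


P != Q, so use the chord formula.
s = (y2 - y1) / (x2 - x1) = (7) / (5) mod 11 = 8
x3 = s^2 - x1 - x2 mod 11 = 8^2 - 8 - 2 = 10
y3 = s (x1 - x3) - y1 mod 11 = 8 * (8 - 10) - 3 = 3

P + Q = (10, 3)


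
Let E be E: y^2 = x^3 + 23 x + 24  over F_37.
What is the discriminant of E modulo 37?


4 a^3 + 27 b^2 = 4*23^3 + 27*24^2 = 48668 + 15552 = 64220
Delta = -16 * (64220) = -1027520
Delta mod 37 = 7

Delta = 7 (mod 37)


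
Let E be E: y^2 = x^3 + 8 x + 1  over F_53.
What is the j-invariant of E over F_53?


Delta = -16(4 a^3 + 27 b^2) mod 53 = 31
-1728 * (4 a)^3 = -1728 * (4*8)^3 mod 53 = 29
j = 29 * 31^(-1) mod 53 = 30

j = 30 (mod 53)


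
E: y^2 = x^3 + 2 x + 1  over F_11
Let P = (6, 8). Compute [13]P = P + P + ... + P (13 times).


k = 13 = 1101_2 (binary, LSB first: 1011)
Double-and-add from P = (6, 8):
  bit 0 = 1: acc = O + (6, 8) = (6, 8)
  bit 1 = 0: acc unchanged = (6, 8)
  bit 2 = 1: acc = (6, 8) + (3, 1) = (5, 9)
  bit 3 = 1: acc = (5, 9) + (9, 0) = (0, 10)

13P = (0, 10)


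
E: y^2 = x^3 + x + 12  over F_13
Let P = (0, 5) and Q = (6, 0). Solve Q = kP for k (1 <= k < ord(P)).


Enumerate multiples of P until we hit Q = (6, 0):
  1P = (0, 5)
  2P = (3, 9)
  3P = (6, 0)
Match found at i = 3.

k = 3


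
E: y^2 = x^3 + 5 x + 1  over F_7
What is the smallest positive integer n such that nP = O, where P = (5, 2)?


Compute successive multiples of P until we hit O:
  1P = (5, 2)
  2P = (5, 5)
  3P = O

ord(P) = 3


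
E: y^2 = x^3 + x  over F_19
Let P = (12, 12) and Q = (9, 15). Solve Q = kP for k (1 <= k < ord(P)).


Enumerate multiples of P until we hit Q = (9, 15):
  1P = (12, 12)
  2P = (4, 12)
  3P = (3, 7)
  4P = (9, 15)
Match found at i = 4.

k = 4


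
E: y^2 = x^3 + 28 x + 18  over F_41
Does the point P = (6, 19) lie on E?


Check whether y^2 = x^3 + 28 x + 18 (mod 41) for (x, y) = (6, 19).
LHS: y^2 = 19^2 mod 41 = 33
RHS: x^3 + 28 x + 18 = 6^3 + 28*6 + 18 mod 41 = 33
LHS = RHS

Yes, on the curve


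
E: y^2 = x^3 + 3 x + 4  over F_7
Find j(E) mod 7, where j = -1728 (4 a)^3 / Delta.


Delta = -16(4 a^3 + 27 b^2) mod 7 = 5
-1728 * (4 a)^3 = -1728 * (4*3)^3 mod 7 = 6
j = 6 * 5^(-1) mod 7 = 4

j = 4 (mod 7)


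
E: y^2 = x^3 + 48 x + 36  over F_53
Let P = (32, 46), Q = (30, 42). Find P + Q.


P != Q, so use the chord formula.
s = (y2 - y1) / (x2 - x1) = (49) / (51) mod 53 = 2
x3 = s^2 - x1 - x2 mod 53 = 2^2 - 32 - 30 = 48
y3 = s (x1 - x3) - y1 mod 53 = 2 * (32 - 48) - 46 = 28

P + Q = (48, 28)


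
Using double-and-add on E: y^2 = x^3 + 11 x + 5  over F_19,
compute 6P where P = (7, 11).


k = 6 = 110_2 (binary, LSB first: 011)
Double-and-add from P = (7, 11):
  bit 0 = 0: acc unchanged = O
  bit 1 = 1: acc = O + (9, 4) = (9, 4)
  bit 2 = 1: acc = (9, 4) + (8, 4) = (2, 15)

6P = (2, 15)


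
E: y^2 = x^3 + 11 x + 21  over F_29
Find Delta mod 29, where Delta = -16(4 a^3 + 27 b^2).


4 a^3 + 27 b^2 = 4*11^3 + 27*21^2 = 5324 + 11907 = 17231
Delta = -16 * (17231) = -275696
Delta mod 29 = 7

Delta = 7 (mod 29)


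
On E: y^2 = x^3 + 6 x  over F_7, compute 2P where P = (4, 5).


Doubling: s = (3 x1^2 + a) / (2 y1)
s = (3*4^2 + 6) / (2*5) mod 7 = 4
x3 = s^2 - 2 x1 mod 7 = 4^2 - 2*4 = 1
y3 = s (x1 - x3) - y1 mod 7 = 4 * (4 - 1) - 5 = 0

2P = (1, 0)


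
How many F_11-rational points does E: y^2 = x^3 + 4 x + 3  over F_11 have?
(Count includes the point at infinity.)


For each x in F_11, count y with y^2 = x^3 + 4 x + 3 mod 11:
  x = 0: RHS = 3, y in [5, 6]  -> 2 point(s)
  x = 3: RHS = 9, y in [3, 8]  -> 2 point(s)
  x = 5: RHS = 5, y in [4, 7]  -> 2 point(s)
  x = 6: RHS = 1, y in [1, 10]  -> 2 point(s)
  x = 7: RHS = 0, y in [0]  -> 1 point(s)
  x = 9: RHS = 9, y in [3, 8]  -> 2 point(s)
  x = 10: RHS = 9, y in [3, 8]  -> 2 point(s)
Affine points: 13. Add the point at infinity: total = 14.

#E(F_11) = 14


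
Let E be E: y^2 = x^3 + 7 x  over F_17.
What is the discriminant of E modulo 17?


4 a^3 + 27 b^2 = 4*7^3 + 27*0^2 = 1372 + 0 = 1372
Delta = -16 * (1372) = -21952
Delta mod 17 = 12

Delta = 12 (mod 17)


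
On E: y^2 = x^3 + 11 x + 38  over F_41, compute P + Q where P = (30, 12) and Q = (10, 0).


P != Q, so use the chord formula.
s = (y2 - y1) / (x2 - x1) = (29) / (21) mod 41 = 17
x3 = s^2 - x1 - x2 mod 41 = 17^2 - 30 - 10 = 3
y3 = s (x1 - x3) - y1 mod 41 = 17 * (30 - 3) - 12 = 37

P + Q = (3, 37)


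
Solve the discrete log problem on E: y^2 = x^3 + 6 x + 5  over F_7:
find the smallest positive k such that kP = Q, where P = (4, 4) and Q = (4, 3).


Enumerate multiples of P until we hit Q = (4, 3):
  1P = (4, 4)
  2P = (3, 1)
  3P = (2, 2)
  4P = (2, 5)
  5P = (3, 6)
  6P = (4, 3)
Match found at i = 6.

k = 6


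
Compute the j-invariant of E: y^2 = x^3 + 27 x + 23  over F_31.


Delta = -16(4 a^3 + 27 b^2) mod 31 = 8
-1728 * (4 a)^3 = -1728 * (4*27)^3 mod 31 = 30
j = 30 * 8^(-1) mod 31 = 27

j = 27 (mod 31)


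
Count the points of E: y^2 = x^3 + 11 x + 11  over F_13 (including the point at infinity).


For each x in F_13, count y with y^2 = x^3 + 11 x + 11 mod 13:
  x = 1: RHS = 10, y in [6, 7]  -> 2 point(s)
  x = 5: RHS = 9, y in [3, 10]  -> 2 point(s)
  x = 8: RHS = 0, y in [0]  -> 1 point(s)
  x = 10: RHS = 3, y in [4, 9]  -> 2 point(s)
  x = 12: RHS = 12, y in [5, 8]  -> 2 point(s)
Affine points: 9. Add the point at infinity: total = 10.

#E(F_13) = 10


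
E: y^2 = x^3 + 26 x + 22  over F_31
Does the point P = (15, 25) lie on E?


Check whether y^2 = x^3 + 26 x + 22 (mod 31) for (x, y) = (15, 25).
LHS: y^2 = 25^2 mod 31 = 5
RHS: x^3 + 26 x + 22 = 15^3 + 26*15 + 22 mod 31 = 5
LHS = RHS

Yes, on the curve


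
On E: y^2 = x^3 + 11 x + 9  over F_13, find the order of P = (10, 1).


Compute successive multiples of P until we hit O:
  1P = (10, 1)
  2P = (3, 2)
  3P = (4, 0)
  4P = (3, 11)
  5P = (10, 12)
  6P = O

ord(P) = 6


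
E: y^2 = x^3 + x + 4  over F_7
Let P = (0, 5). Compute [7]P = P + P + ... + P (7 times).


k = 7 = 111_2 (binary, LSB first: 111)
Double-and-add from P = (0, 5):
  bit 0 = 1: acc = O + (0, 5) = (0, 5)
  bit 1 = 1: acc = (0, 5) + (4, 3) = (5, 1)
  bit 2 = 1: acc = (5, 1) + (6, 4) = (5, 6)

7P = (5, 6)


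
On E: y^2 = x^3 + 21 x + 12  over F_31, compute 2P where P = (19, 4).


Doubling: s = (3 x1^2 + a) / (2 y1)
s = (3*19^2 + 21) / (2*4) mod 31 = 14
x3 = s^2 - 2 x1 mod 31 = 14^2 - 2*19 = 3
y3 = s (x1 - x3) - y1 mod 31 = 14 * (19 - 3) - 4 = 3

2P = (3, 3)


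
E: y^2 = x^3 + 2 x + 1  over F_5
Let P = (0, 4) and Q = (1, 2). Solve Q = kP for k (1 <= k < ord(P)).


Enumerate multiples of P until we hit Q = (1, 2):
  1P = (0, 4)
  2P = (1, 2)
Match found at i = 2.

k = 2


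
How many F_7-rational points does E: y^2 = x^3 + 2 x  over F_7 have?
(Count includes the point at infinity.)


For each x in F_7, count y with y^2 = x^3 + 2 x + 0 mod 7:
  x = 0: RHS = 0, y in [0]  -> 1 point(s)
  x = 4: RHS = 2, y in [3, 4]  -> 2 point(s)
  x = 5: RHS = 2, y in [3, 4]  -> 2 point(s)
  x = 6: RHS = 4, y in [2, 5]  -> 2 point(s)
Affine points: 7. Add the point at infinity: total = 8.

#E(F_7) = 8


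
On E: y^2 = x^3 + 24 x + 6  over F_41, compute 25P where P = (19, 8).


k = 25 = 11001_2 (binary, LSB first: 10011)
Double-and-add from P = (19, 8):
  bit 0 = 1: acc = O + (19, 8) = (19, 8)
  bit 1 = 0: acc unchanged = (19, 8)
  bit 2 = 0: acc unchanged = (19, 8)
  bit 3 = 1: acc = (19, 8) + (25, 6) = (29, 9)
  bit 4 = 1: acc = (29, 9) + (1, 20) = (27, 40)

25P = (27, 40)


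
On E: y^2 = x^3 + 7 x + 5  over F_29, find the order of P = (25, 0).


Compute successive multiples of P until we hit O:
  1P = (25, 0)
  2P = O

ord(P) = 2


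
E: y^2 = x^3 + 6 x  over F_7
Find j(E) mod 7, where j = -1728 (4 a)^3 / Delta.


Delta = -16(4 a^3 + 27 b^2) mod 7 = 1
-1728 * (4 a)^3 = -1728 * (4*6)^3 mod 7 = 6
j = 6 * 1^(-1) mod 7 = 6

j = 6 (mod 7)


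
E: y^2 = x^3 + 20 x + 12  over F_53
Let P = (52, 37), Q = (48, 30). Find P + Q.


P != Q, so use the chord formula.
s = (y2 - y1) / (x2 - x1) = (46) / (49) mod 53 = 15
x3 = s^2 - x1 - x2 mod 53 = 15^2 - 52 - 48 = 19
y3 = s (x1 - x3) - y1 mod 53 = 15 * (52 - 19) - 37 = 34

P + Q = (19, 34)


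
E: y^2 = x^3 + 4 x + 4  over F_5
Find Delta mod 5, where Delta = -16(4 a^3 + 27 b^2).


4 a^3 + 27 b^2 = 4*4^3 + 27*4^2 = 256 + 432 = 688
Delta = -16 * (688) = -11008
Delta mod 5 = 2

Delta = 2 (mod 5)


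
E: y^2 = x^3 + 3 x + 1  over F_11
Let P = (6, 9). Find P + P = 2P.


Doubling: s = (3 x1^2 + a) / (2 y1)
s = (3*6^2 + 3) / (2*9) mod 11 = 8
x3 = s^2 - 2 x1 mod 11 = 8^2 - 2*6 = 8
y3 = s (x1 - x3) - y1 mod 11 = 8 * (6 - 8) - 9 = 8

2P = (8, 8)


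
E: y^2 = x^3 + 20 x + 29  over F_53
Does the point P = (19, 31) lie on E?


Check whether y^2 = x^3 + 20 x + 29 (mod 53) for (x, y) = (19, 31).
LHS: y^2 = 31^2 mod 53 = 7
RHS: x^3 + 20 x + 29 = 19^3 + 20*19 + 29 mod 53 = 7
LHS = RHS

Yes, on the curve


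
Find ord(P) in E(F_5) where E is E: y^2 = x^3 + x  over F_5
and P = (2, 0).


Compute successive multiples of P until we hit O:
  1P = (2, 0)
  2P = O

ord(P) = 2


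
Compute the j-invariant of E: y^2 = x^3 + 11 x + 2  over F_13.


Delta = -16(4 a^3 + 27 b^2) mod 13 = 6
-1728 * (4 a)^3 = -1728 * (4*11)^3 mod 13 = 8
j = 8 * 6^(-1) mod 13 = 10

j = 10 (mod 13)


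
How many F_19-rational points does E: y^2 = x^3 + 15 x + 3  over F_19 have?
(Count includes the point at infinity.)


For each x in F_19, count y with y^2 = x^3 + 15 x + 3 mod 19:
  x = 1: RHS = 0, y in [0]  -> 1 point(s)
  x = 6: RHS = 5, y in [9, 10]  -> 2 point(s)
  x = 11: RHS = 17, y in [6, 13]  -> 2 point(s)
  x = 12: RHS = 11, y in [7, 12]  -> 2 point(s)
  x = 13: RHS = 1, y in [1, 18]  -> 2 point(s)
  x = 16: RHS = 7, y in [8, 11]  -> 2 point(s)
  x = 18: RHS = 6, y in [5, 14]  -> 2 point(s)
Affine points: 13. Add the point at infinity: total = 14.

#E(F_19) = 14


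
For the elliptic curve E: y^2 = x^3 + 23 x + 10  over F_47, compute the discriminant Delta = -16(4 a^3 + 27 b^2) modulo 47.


4 a^3 + 27 b^2 = 4*23^3 + 27*10^2 = 48668 + 2700 = 51368
Delta = -16 * (51368) = -821888
Delta mod 47 = 1

Delta = 1 (mod 47)


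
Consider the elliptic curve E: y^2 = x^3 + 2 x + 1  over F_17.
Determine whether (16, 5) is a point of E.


Check whether y^2 = x^3 + 2 x + 1 (mod 17) for (x, y) = (16, 5).
LHS: y^2 = 5^2 mod 17 = 8
RHS: x^3 + 2 x + 1 = 16^3 + 2*16 + 1 mod 17 = 15
LHS != RHS

No, not on the curve


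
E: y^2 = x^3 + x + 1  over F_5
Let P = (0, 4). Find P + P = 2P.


Doubling: s = (3 x1^2 + a) / (2 y1)
s = (3*0^2 + 1) / (2*4) mod 5 = 2
x3 = s^2 - 2 x1 mod 5 = 2^2 - 2*0 = 4
y3 = s (x1 - x3) - y1 mod 5 = 2 * (0 - 4) - 4 = 3

2P = (4, 3)


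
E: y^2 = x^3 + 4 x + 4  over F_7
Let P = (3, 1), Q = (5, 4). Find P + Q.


P != Q, so use the chord formula.
s = (y2 - y1) / (x2 - x1) = (3) / (2) mod 7 = 5
x3 = s^2 - x1 - x2 mod 7 = 5^2 - 3 - 5 = 3
y3 = s (x1 - x3) - y1 mod 7 = 5 * (3 - 3) - 1 = 6

P + Q = (3, 6)


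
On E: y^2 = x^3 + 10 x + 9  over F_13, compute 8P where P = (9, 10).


k = 8 = 1000_2 (binary, LSB first: 0001)
Double-and-add from P = (9, 10):
  bit 0 = 0: acc unchanged = O
  bit 1 = 0: acc unchanged = O
  bit 2 = 0: acc unchanged = O
  bit 3 = 1: acc = O + (9, 3) = (9, 3)

8P = (9, 3)


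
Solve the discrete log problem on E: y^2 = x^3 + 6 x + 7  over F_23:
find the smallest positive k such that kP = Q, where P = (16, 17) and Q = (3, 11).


Enumerate multiples of P until we hit Q = (3, 11):
  1P = (16, 17)
  2P = (17, 13)
  3P = (6, 12)
  4P = (7, 22)
  5P = (4, 7)
  6P = (12, 17)
  7P = (18, 6)
  8P = (2, 21)
  9P = (14, 12)
  10P = (5, 22)
  11P = (10, 20)
  12P = (3, 11)
Match found at i = 12.

k = 12


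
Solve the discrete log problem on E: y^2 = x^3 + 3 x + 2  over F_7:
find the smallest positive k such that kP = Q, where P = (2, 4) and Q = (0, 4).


Enumerate multiples of P until we hit Q = (0, 4):
  1P = (2, 4)
  2P = (4, 1)
  3P = (5, 4)
  4P = (0, 3)
  5P = (0, 4)
Match found at i = 5.

k = 5


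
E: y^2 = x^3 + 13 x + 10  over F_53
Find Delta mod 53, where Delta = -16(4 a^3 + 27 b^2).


4 a^3 + 27 b^2 = 4*13^3 + 27*10^2 = 8788 + 2700 = 11488
Delta = -16 * (11488) = -183808
Delta mod 53 = 49

Delta = 49 (mod 53)


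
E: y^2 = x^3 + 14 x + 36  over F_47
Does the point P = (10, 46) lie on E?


Check whether y^2 = x^3 + 14 x + 36 (mod 47) for (x, y) = (10, 46).
LHS: y^2 = 46^2 mod 47 = 1
RHS: x^3 + 14 x + 36 = 10^3 + 14*10 + 36 mod 47 = 1
LHS = RHS

Yes, on the curve


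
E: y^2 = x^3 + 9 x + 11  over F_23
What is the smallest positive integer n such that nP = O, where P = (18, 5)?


Compute successive multiples of P until we hit O:
  1P = (18, 5)
  2P = (18, 18)
  3P = O

ord(P) = 3


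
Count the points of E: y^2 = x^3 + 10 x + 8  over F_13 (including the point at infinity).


For each x in F_13, count y with y^2 = x^3 + 10 x + 8 mod 13:
  x = 2: RHS = 10, y in [6, 7]  -> 2 point(s)
  x = 3: RHS = 0, y in [0]  -> 1 point(s)
  x = 5: RHS = 1, y in [1, 12]  -> 2 point(s)
  x = 10: RHS = 3, y in [4, 9]  -> 2 point(s)
  x = 12: RHS = 10, y in [6, 7]  -> 2 point(s)
Affine points: 9. Add the point at infinity: total = 10.

#E(F_13) = 10


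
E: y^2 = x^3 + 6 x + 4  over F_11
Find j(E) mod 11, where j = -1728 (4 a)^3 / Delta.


Delta = -16(4 a^3 + 27 b^2) mod 11 = 10
-1728 * (4 a)^3 = -1728 * (4*6)^3 mod 11 = 3
j = 3 * 10^(-1) mod 11 = 8

j = 8 (mod 11)


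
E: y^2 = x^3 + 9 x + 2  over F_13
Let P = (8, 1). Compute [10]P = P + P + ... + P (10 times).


k = 10 = 1010_2 (binary, LSB first: 0101)
Double-and-add from P = (8, 1):
  bit 0 = 0: acc unchanged = O
  bit 1 = 1: acc = O + (6, 5) = (6, 5)
  bit 2 = 0: acc unchanged = (6, 5)
  bit 3 = 1: acc = (6, 5) + (1, 5) = (6, 8)

10P = (6, 8)


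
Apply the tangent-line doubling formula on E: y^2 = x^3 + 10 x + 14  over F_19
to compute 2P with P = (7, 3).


Doubling: s = (3 x1^2 + a) / (2 y1)
s = (3*7^2 + 10) / (2*3) mod 19 = 4
x3 = s^2 - 2 x1 mod 19 = 4^2 - 2*7 = 2
y3 = s (x1 - x3) - y1 mod 19 = 4 * (7 - 2) - 3 = 17

2P = (2, 17)


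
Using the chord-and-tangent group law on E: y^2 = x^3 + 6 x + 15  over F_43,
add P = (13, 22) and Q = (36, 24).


P != Q, so use the chord formula.
s = (y2 - y1) / (x2 - x1) = (2) / (23) mod 43 = 30
x3 = s^2 - x1 - x2 mod 43 = 30^2 - 13 - 36 = 34
y3 = s (x1 - x3) - y1 mod 43 = 30 * (13 - 34) - 22 = 36

P + Q = (34, 36)


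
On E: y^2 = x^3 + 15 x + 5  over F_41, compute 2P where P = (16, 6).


Doubling: s = (3 x1^2 + a) / (2 y1)
s = (3*16^2 + 15) / (2*6) mod 41 = 14
x3 = s^2 - 2 x1 mod 41 = 14^2 - 2*16 = 0
y3 = s (x1 - x3) - y1 mod 41 = 14 * (16 - 0) - 6 = 13

2P = (0, 13)


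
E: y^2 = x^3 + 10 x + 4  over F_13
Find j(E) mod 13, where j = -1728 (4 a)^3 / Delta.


Delta = -16(4 a^3 + 27 b^2) mod 13 = 3
-1728 * (4 a)^3 = -1728 * (4*10)^3 mod 13 = 1
j = 1 * 3^(-1) mod 13 = 9

j = 9 (mod 13)


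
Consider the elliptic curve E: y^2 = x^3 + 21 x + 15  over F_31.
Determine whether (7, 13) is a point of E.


Check whether y^2 = x^3 + 21 x + 15 (mod 31) for (x, y) = (7, 13).
LHS: y^2 = 13^2 mod 31 = 14
RHS: x^3 + 21 x + 15 = 7^3 + 21*7 + 15 mod 31 = 9
LHS != RHS

No, not on the curve


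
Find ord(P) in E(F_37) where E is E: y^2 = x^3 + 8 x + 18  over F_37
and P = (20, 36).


Compute successive multiples of P until we hit O:
  1P = (20, 36)
  2P = (30, 10)
  3P = (13, 5)
  4P = (7, 11)
  5P = (1, 29)
  6P = (27, 14)
  7P = (18, 0)
  8P = (27, 23)
  ... (continuing to 14P)
  14P = O

ord(P) = 14


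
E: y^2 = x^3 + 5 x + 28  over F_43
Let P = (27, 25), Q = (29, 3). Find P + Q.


P != Q, so use the chord formula.
s = (y2 - y1) / (x2 - x1) = (21) / (2) mod 43 = 32
x3 = s^2 - x1 - x2 mod 43 = 32^2 - 27 - 29 = 22
y3 = s (x1 - x3) - y1 mod 43 = 32 * (27 - 22) - 25 = 6

P + Q = (22, 6)


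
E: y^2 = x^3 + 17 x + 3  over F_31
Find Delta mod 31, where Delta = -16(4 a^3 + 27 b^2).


4 a^3 + 27 b^2 = 4*17^3 + 27*3^2 = 19652 + 243 = 19895
Delta = -16 * (19895) = -318320
Delta mod 31 = 19

Delta = 19 (mod 31)


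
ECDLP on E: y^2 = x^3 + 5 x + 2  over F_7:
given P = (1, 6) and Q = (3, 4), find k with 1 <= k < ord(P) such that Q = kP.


Enumerate multiples of P until we hit Q = (3, 4):
  1P = (1, 6)
  2P = (0, 4)
  3P = (3, 4)
Match found at i = 3.

k = 3


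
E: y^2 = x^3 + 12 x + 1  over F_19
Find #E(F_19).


For each x in F_19, count y with y^2 = x^3 + 12 x + 1 mod 19:
  x = 0: RHS = 1, y in [1, 18]  -> 2 point(s)
  x = 3: RHS = 7, y in [8, 11]  -> 2 point(s)
  x = 6: RHS = 4, y in [2, 17]  -> 2 point(s)
  x = 8: RHS = 1, y in [1, 18]  -> 2 point(s)
  x = 10: RHS = 0, y in [0]  -> 1 point(s)
  x = 11: RHS = 1, y in [1, 18]  -> 2 point(s)
  x = 12: RHS = 11, y in [7, 12]  -> 2 point(s)
  x = 13: RHS = 17, y in [6, 13]  -> 2 point(s)
  x = 14: RHS = 6, y in [5, 14]  -> 2 point(s)
  x = 17: RHS = 7, y in [8, 11]  -> 2 point(s)
  x = 18: RHS = 7, y in [8, 11]  -> 2 point(s)
Affine points: 21. Add the point at infinity: total = 22.

#E(F_19) = 22


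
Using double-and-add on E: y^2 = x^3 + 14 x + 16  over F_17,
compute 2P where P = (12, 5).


k = 2 = 10_2 (binary, LSB first: 01)
Double-and-add from P = (12, 5):
  bit 0 = 0: acc unchanged = O
  bit 1 = 1: acc = O + (2, 16) = (2, 16)

2P = (2, 16)


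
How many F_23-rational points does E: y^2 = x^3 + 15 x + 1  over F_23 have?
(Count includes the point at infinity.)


For each x in F_23, count y with y^2 = x^3 + 15 x + 1 mod 23:
  x = 0: RHS = 1, y in [1, 22]  -> 2 point(s)
  x = 2: RHS = 16, y in [4, 19]  -> 2 point(s)
  x = 3: RHS = 4, y in [2, 21]  -> 2 point(s)
  x = 6: RHS = 8, y in [10, 13]  -> 2 point(s)
  x = 7: RHS = 12, y in [9, 14]  -> 2 point(s)
  x = 8: RHS = 12, y in [9, 14]  -> 2 point(s)
  x = 10: RHS = 1, y in [1, 22]  -> 2 point(s)
  x = 11: RHS = 2, y in [5, 18]  -> 2 point(s)
  x = 12: RHS = 0, y in [0]  -> 1 point(s)
  x = 13: RHS = 1, y in [1, 22]  -> 2 point(s)
  x = 15: RHS = 13, y in [6, 17]  -> 2 point(s)
  x = 16: RHS = 13, y in [6, 17]  -> 2 point(s)
  x = 18: RHS = 8, y in [10, 13]  -> 2 point(s)
  x = 21: RHS = 9, y in [3, 20]  -> 2 point(s)
  x = 22: RHS = 8, y in [10, 13]  -> 2 point(s)
Affine points: 29. Add the point at infinity: total = 30.

#E(F_23) = 30


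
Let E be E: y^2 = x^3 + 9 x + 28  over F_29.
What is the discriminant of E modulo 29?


4 a^3 + 27 b^2 = 4*9^3 + 27*28^2 = 2916 + 21168 = 24084
Delta = -16 * (24084) = -385344
Delta mod 29 = 8

Delta = 8 (mod 29)


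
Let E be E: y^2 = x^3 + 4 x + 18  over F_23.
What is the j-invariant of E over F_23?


Delta = -16(4 a^3 + 27 b^2) mod 23 = 8
-1728 * (4 a)^3 = -1728 * (4*4)^3 mod 23 = 17
j = 17 * 8^(-1) mod 23 = 5

j = 5 (mod 23)


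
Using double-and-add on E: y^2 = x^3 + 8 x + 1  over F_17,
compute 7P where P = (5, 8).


k = 7 = 111_2 (binary, LSB first: 111)
Double-and-add from P = (5, 8):
  bit 0 = 1: acc = O + (5, 8) = (5, 8)
  bit 1 = 1: acc = (5, 8) + (11, 14) = (2, 12)
  bit 2 = 1: acc = (2, 12) + (8, 13) = (16, 14)

7P = (16, 14)


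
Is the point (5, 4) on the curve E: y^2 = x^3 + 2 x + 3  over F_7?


Check whether y^2 = x^3 + 2 x + 3 (mod 7) for (x, y) = (5, 4).
LHS: y^2 = 4^2 mod 7 = 2
RHS: x^3 + 2 x + 3 = 5^3 + 2*5 + 3 mod 7 = 5
LHS != RHS

No, not on the curve


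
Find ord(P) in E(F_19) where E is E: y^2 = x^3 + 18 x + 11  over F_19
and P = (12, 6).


Compute successive multiples of P until we hit O:
  1P = (12, 6)
  2P = (0, 7)
  3P = (14, 10)
  4P = (16, 5)
  5P = (16, 14)
  6P = (14, 9)
  7P = (0, 12)
  8P = (12, 13)
  ... (continuing to 9P)
  9P = O

ord(P) = 9


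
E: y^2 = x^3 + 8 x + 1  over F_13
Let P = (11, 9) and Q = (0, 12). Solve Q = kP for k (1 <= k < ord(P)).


Enumerate multiples of P until we hit Q = (0, 12):
  1P = (11, 9)
  2P = (7, 7)
  3P = (5, 7)
  4P = (0, 12)
Match found at i = 4.

k = 4


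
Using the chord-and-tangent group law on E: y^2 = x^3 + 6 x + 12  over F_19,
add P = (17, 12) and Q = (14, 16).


P != Q, so use the chord formula.
s = (y2 - y1) / (x2 - x1) = (4) / (16) mod 19 = 5
x3 = s^2 - x1 - x2 mod 19 = 5^2 - 17 - 14 = 13
y3 = s (x1 - x3) - y1 mod 19 = 5 * (17 - 13) - 12 = 8

P + Q = (13, 8)


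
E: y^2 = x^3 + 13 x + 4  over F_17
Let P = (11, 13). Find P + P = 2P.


Doubling: s = (3 x1^2 + a) / (2 y1)
s = (3*11^2 + 13) / (2*13) mod 17 = 4
x3 = s^2 - 2 x1 mod 17 = 4^2 - 2*11 = 11
y3 = s (x1 - x3) - y1 mod 17 = 4 * (11 - 11) - 13 = 4

2P = (11, 4)


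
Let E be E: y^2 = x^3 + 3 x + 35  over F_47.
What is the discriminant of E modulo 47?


4 a^3 + 27 b^2 = 4*3^3 + 27*35^2 = 108 + 33075 = 33183
Delta = -16 * (33183) = -530928
Delta mod 47 = 31

Delta = 31 (mod 47)


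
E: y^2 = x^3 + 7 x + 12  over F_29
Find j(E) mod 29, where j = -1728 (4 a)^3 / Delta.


Delta = -16(4 a^3 + 27 b^2) mod 29 = 27
-1728 * (4 a)^3 = -1728 * (4*7)^3 mod 29 = 17
j = 17 * 27^(-1) mod 29 = 6

j = 6 (mod 29)


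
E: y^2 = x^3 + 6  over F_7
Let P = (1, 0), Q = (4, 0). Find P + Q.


P != Q, so use the chord formula.
s = (y2 - y1) / (x2 - x1) = (0) / (3) mod 7 = 0
x3 = s^2 - x1 - x2 mod 7 = 0^2 - 1 - 4 = 2
y3 = s (x1 - x3) - y1 mod 7 = 0 * (1 - 2) - 0 = 0

P + Q = (2, 0)


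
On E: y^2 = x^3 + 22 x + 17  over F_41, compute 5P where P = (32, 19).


k = 5 = 101_2 (binary, LSB first: 101)
Double-and-add from P = (32, 19):
  bit 0 = 1: acc = O + (32, 19) = (32, 19)
  bit 1 = 0: acc unchanged = (32, 19)
  bit 2 = 1: acc = (32, 19) + (16, 18) = (30, 17)

5P = (30, 17)


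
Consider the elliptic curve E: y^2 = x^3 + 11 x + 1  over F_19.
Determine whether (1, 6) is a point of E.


Check whether y^2 = x^3 + 11 x + 1 (mod 19) for (x, y) = (1, 6).
LHS: y^2 = 6^2 mod 19 = 17
RHS: x^3 + 11 x + 1 = 1^3 + 11*1 + 1 mod 19 = 13
LHS != RHS

No, not on the curve


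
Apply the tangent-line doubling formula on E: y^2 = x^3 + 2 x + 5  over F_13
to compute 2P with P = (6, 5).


Doubling: s = (3 x1^2 + a) / (2 y1)
s = (3*6^2 + 2) / (2*5) mod 13 = 11
x3 = s^2 - 2 x1 mod 13 = 11^2 - 2*6 = 5
y3 = s (x1 - x3) - y1 mod 13 = 11 * (6 - 5) - 5 = 6

2P = (5, 6)


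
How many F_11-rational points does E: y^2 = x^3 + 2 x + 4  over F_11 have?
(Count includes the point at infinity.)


For each x in F_11, count y with y^2 = x^3 + 2 x + 4 mod 11:
  x = 0: RHS = 4, y in [2, 9]  -> 2 point(s)
  x = 2: RHS = 5, y in [4, 7]  -> 2 point(s)
  x = 3: RHS = 4, y in [2, 9]  -> 2 point(s)
  x = 6: RHS = 1, y in [1, 10]  -> 2 point(s)
  x = 7: RHS = 9, y in [3, 8]  -> 2 point(s)
  x = 8: RHS = 4, y in [2, 9]  -> 2 point(s)
  x = 9: RHS = 3, y in [5, 6]  -> 2 point(s)
  x = 10: RHS = 1, y in [1, 10]  -> 2 point(s)
Affine points: 16. Add the point at infinity: total = 17.

#E(F_11) = 17


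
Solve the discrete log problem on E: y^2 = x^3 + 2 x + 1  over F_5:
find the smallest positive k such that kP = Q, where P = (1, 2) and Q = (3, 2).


Enumerate multiples of P until we hit Q = (3, 2):
  1P = (1, 2)
  2P = (3, 3)
  3P = (0, 1)
  4P = (0, 4)
  5P = (3, 2)
Match found at i = 5.

k = 5


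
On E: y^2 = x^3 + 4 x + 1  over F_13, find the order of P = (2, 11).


Compute successive multiples of P until we hit O:
  1P = (2, 11)
  2P = (12, 3)
  3P = (9, 5)
  4P = (3, 1)
  5P = (4, 9)
  6P = (8, 8)
  7P = (0, 1)
  8P = (10, 1)
  ... (continuing to 19P)
  19P = O

ord(P) = 19


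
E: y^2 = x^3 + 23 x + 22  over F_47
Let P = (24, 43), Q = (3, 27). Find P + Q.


P != Q, so use the chord formula.
s = (y2 - y1) / (x2 - x1) = (31) / (26) mod 47 = 3
x3 = s^2 - x1 - x2 mod 47 = 3^2 - 24 - 3 = 29
y3 = s (x1 - x3) - y1 mod 47 = 3 * (24 - 29) - 43 = 36

P + Q = (29, 36)


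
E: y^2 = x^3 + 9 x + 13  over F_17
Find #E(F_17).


For each x in F_17, count y with y^2 = x^3 + 9 x + 13 mod 17:
  x = 0: RHS = 13, y in [8, 9]  -> 2 point(s)
  x = 3: RHS = 16, y in [4, 13]  -> 2 point(s)
  x = 5: RHS = 13, y in [8, 9]  -> 2 point(s)
  x = 8: RHS = 2, y in [6, 11]  -> 2 point(s)
  x = 10: RHS = 15, y in [7, 10]  -> 2 point(s)
  x = 11: RHS = 15, y in [7, 10]  -> 2 point(s)
  x = 12: RHS = 13, y in [8, 9]  -> 2 point(s)
  x = 13: RHS = 15, y in [7, 10]  -> 2 point(s)
  x = 15: RHS = 4, y in [2, 15]  -> 2 point(s)
Affine points: 18. Add the point at infinity: total = 19.

#E(F_17) = 19


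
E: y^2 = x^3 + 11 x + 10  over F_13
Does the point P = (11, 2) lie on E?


Check whether y^2 = x^3 + 11 x + 10 (mod 13) for (x, y) = (11, 2).
LHS: y^2 = 2^2 mod 13 = 4
RHS: x^3 + 11 x + 10 = 11^3 + 11*11 + 10 mod 13 = 6
LHS != RHS

No, not on the curve


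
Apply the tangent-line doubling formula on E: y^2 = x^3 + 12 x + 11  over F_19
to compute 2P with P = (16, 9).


Doubling: s = (3 x1^2 + a) / (2 y1)
s = (3*16^2 + 12) / (2*9) mod 19 = 18
x3 = s^2 - 2 x1 mod 19 = 18^2 - 2*16 = 7
y3 = s (x1 - x3) - y1 mod 19 = 18 * (16 - 7) - 9 = 1

2P = (7, 1)


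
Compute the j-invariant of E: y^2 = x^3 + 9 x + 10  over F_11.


Delta = -16(4 a^3 + 27 b^2) mod 11 = 3
-1728 * (4 a)^3 = -1728 * (4*9)^3 mod 11 = 6
j = 6 * 3^(-1) mod 11 = 2

j = 2 (mod 11)


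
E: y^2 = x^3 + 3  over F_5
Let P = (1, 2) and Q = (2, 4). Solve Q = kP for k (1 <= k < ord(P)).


Enumerate multiples of P until we hit Q = (2, 4):
  1P = (1, 2)
  2P = (2, 1)
  3P = (3, 0)
  4P = (2, 4)
Match found at i = 4.

k = 4


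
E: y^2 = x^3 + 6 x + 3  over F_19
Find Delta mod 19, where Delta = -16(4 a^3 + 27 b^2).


4 a^3 + 27 b^2 = 4*6^3 + 27*3^2 = 864 + 243 = 1107
Delta = -16 * (1107) = -17712
Delta mod 19 = 15

Delta = 15 (mod 19)


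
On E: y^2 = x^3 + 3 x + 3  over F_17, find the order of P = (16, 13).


Compute successive multiples of P until we hit O:
  1P = (16, 13)
  2P = (10, 8)
  3P = (12, 13)
  4P = (6, 4)
  5P = (14, 16)
  6P = (2, 0)
  7P = (14, 1)
  8P = (6, 13)
  ... (continuing to 12P)
  12P = O

ord(P) = 12


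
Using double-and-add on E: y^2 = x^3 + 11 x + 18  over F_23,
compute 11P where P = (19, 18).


k = 11 = 1011_2 (binary, LSB first: 1101)
Double-and-add from P = (19, 18):
  bit 0 = 1: acc = O + (19, 18) = (19, 18)
  bit 1 = 1: acc = (19, 18) + (9, 15) = (22, 11)
  bit 2 = 0: acc unchanged = (22, 11)
  bit 3 = 1: acc = (22, 11) + (0, 8) = (10, 22)

11P = (10, 22)


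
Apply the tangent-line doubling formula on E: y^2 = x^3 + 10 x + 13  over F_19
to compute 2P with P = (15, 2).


Doubling: s = (3 x1^2 + a) / (2 y1)
s = (3*15^2 + 10) / (2*2) mod 19 = 5
x3 = s^2 - 2 x1 mod 19 = 5^2 - 2*15 = 14
y3 = s (x1 - x3) - y1 mod 19 = 5 * (15 - 14) - 2 = 3

2P = (14, 3)


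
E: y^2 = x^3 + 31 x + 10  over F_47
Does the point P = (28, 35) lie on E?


Check whether y^2 = x^3 + 31 x + 10 (mod 47) for (x, y) = (28, 35).
LHS: y^2 = 35^2 mod 47 = 3
RHS: x^3 + 31 x + 10 = 28^3 + 31*28 + 10 mod 47 = 35
LHS != RHS

No, not on the curve


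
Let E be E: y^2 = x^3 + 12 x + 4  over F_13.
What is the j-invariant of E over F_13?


Delta = -16(4 a^3 + 27 b^2) mod 13 = 3
-1728 * (4 a)^3 = -1728 * (4*12)^3 mod 13 = 1
j = 1 * 3^(-1) mod 13 = 9

j = 9 (mod 13)


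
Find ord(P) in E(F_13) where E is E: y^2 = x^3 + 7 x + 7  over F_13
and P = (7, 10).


Compute successive multiples of P until we hit O:
  1P = (7, 10)
  2P = (2, 9)
  3P = (3, 9)
  4P = (12, 5)
  5P = (8, 4)
  6P = (8, 9)
  7P = (12, 8)
  8P = (3, 4)
  ... (continuing to 11P)
  11P = O

ord(P) = 11


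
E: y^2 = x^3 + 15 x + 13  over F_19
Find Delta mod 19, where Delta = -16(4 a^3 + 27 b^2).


4 a^3 + 27 b^2 = 4*15^3 + 27*13^2 = 13500 + 4563 = 18063
Delta = -16 * (18063) = -289008
Delta mod 19 = 1

Delta = 1 (mod 19)


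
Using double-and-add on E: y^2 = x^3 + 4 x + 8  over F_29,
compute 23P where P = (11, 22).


k = 23 = 10111_2 (binary, LSB first: 11101)
Double-and-add from P = (11, 22):
  bit 0 = 1: acc = O + (11, 22) = (11, 22)
  bit 1 = 1: acc = (11, 22) + (1, 10) = (8, 28)
  bit 2 = 1: acc = (8, 28) + (14, 13) = (6, 25)
  bit 3 = 0: acc unchanged = (6, 25)
  bit 4 = 1: acc = (6, 25) + (17, 1) = (11, 7)

23P = (11, 7)


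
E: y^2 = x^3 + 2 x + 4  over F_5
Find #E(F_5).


For each x in F_5, count y with y^2 = x^3 + 2 x + 4 mod 5:
  x = 0: RHS = 4, y in [2, 3]  -> 2 point(s)
  x = 2: RHS = 1, y in [1, 4]  -> 2 point(s)
  x = 4: RHS = 1, y in [1, 4]  -> 2 point(s)
Affine points: 6. Add the point at infinity: total = 7.

#E(F_5) = 7


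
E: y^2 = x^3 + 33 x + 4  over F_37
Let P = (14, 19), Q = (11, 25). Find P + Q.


P != Q, so use the chord formula.
s = (y2 - y1) / (x2 - x1) = (6) / (34) mod 37 = 35
x3 = s^2 - x1 - x2 mod 37 = 35^2 - 14 - 11 = 16
y3 = s (x1 - x3) - y1 mod 37 = 35 * (14 - 16) - 19 = 22

P + Q = (16, 22)


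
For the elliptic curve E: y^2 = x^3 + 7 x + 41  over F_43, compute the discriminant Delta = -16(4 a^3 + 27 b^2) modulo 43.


4 a^3 + 27 b^2 = 4*7^3 + 27*41^2 = 1372 + 45387 = 46759
Delta = -16 * (46759) = -748144
Delta mod 43 = 13

Delta = 13 (mod 43)


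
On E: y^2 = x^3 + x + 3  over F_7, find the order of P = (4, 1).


Compute successive multiples of P until we hit O:
  1P = (4, 1)
  2P = (6, 6)
  3P = (5, 0)
  4P = (6, 1)
  5P = (4, 6)
  6P = O

ord(P) = 6


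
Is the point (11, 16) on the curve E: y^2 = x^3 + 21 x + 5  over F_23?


Check whether y^2 = x^3 + 21 x + 5 (mod 23) for (x, y) = (11, 16).
LHS: y^2 = 16^2 mod 23 = 3
RHS: x^3 + 21 x + 5 = 11^3 + 21*11 + 5 mod 23 = 3
LHS = RHS

Yes, on the curve


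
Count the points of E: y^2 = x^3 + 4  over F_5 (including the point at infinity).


For each x in F_5, count y with y^2 = x^3 + 0 x + 4 mod 5:
  x = 0: RHS = 4, y in [2, 3]  -> 2 point(s)
  x = 1: RHS = 0, y in [0]  -> 1 point(s)
  x = 3: RHS = 1, y in [1, 4]  -> 2 point(s)
Affine points: 5. Add the point at infinity: total = 6.

#E(F_5) = 6


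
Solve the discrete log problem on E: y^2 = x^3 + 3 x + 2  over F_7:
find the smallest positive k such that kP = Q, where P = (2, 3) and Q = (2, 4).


Enumerate multiples of P until we hit Q = (2, 4):
  1P = (2, 3)
  2P = (4, 6)
  3P = (5, 3)
  4P = (0, 4)
  5P = (0, 3)
  6P = (5, 4)
  7P = (4, 1)
  8P = (2, 4)
Match found at i = 8.

k = 8


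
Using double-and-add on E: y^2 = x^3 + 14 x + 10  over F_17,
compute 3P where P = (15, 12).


k = 3 = 11_2 (binary, LSB first: 11)
Double-and-add from P = (15, 12):
  bit 0 = 1: acc = O + (15, 12) = (15, 12)
  bit 1 = 1: acc = (15, 12) + (6, 2) = (5, 1)

3P = (5, 1)


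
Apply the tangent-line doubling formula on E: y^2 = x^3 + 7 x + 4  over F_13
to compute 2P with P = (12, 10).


Doubling: s = (3 x1^2 + a) / (2 y1)
s = (3*12^2 + 7) / (2*10) mod 13 = 7
x3 = s^2 - 2 x1 mod 13 = 7^2 - 2*12 = 12
y3 = s (x1 - x3) - y1 mod 13 = 7 * (12 - 12) - 10 = 3

2P = (12, 3)


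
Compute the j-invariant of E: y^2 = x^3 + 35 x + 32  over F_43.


Delta = -16(4 a^3 + 27 b^2) mod 43 = 18
-1728 * (4 a)^3 = -1728 * (4*35)^3 mod 43 = 16
j = 16 * 18^(-1) mod 43 = 20

j = 20 (mod 43)


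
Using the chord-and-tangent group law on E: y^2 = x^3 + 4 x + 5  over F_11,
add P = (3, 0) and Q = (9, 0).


P != Q, so use the chord formula.
s = (y2 - y1) / (x2 - x1) = (0) / (6) mod 11 = 0
x3 = s^2 - x1 - x2 mod 11 = 0^2 - 3 - 9 = 10
y3 = s (x1 - x3) - y1 mod 11 = 0 * (3 - 10) - 0 = 0

P + Q = (10, 0)


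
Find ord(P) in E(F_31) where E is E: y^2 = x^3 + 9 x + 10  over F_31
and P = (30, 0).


Compute successive multiples of P until we hit O:
  1P = (30, 0)
  2P = O

ord(P) = 2


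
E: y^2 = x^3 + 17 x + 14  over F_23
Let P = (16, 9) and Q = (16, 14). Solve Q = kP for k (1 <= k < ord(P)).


Enumerate multiples of P until we hit Q = (16, 14):
  1P = (16, 9)
  2P = (7, 4)
  3P = (4, 13)
  4P = (21, 8)
  5P = (21, 15)
  6P = (4, 10)
  7P = (7, 19)
  8P = (16, 14)
Match found at i = 8.

k = 8


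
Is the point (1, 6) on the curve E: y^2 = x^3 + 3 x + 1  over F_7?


Check whether y^2 = x^3 + 3 x + 1 (mod 7) for (x, y) = (1, 6).
LHS: y^2 = 6^2 mod 7 = 1
RHS: x^3 + 3 x + 1 = 1^3 + 3*1 + 1 mod 7 = 5
LHS != RHS

No, not on the curve


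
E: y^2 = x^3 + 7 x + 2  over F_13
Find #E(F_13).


For each x in F_13, count y with y^2 = x^3 + 7 x + 2 mod 13:
  x = 1: RHS = 10, y in [6, 7]  -> 2 point(s)
  x = 4: RHS = 3, y in [4, 9]  -> 2 point(s)
  x = 6: RHS = 0, y in [0]  -> 1 point(s)
  x = 7: RHS = 4, y in [2, 11]  -> 2 point(s)
  x = 9: RHS = 1, y in [1, 12]  -> 2 point(s)
Affine points: 9. Add the point at infinity: total = 10.

#E(F_13) = 10


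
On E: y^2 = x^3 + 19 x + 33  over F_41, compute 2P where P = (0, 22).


Doubling: s = (3 x1^2 + a) / (2 y1)
s = (3*0^2 + 19) / (2*22) mod 41 = 20
x3 = s^2 - 2 x1 mod 41 = 20^2 - 2*0 = 31
y3 = s (x1 - x3) - y1 mod 41 = 20 * (0 - 31) - 22 = 14

2P = (31, 14)


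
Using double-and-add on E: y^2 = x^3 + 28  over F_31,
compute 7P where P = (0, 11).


k = 7 = 111_2 (binary, LSB first: 111)
Double-and-add from P = (0, 11):
  bit 0 = 1: acc = O + (0, 11) = (0, 11)
  bit 1 = 1: acc = (0, 11) + (0, 20) = O
  bit 2 = 1: acc = O + (0, 11) = (0, 11)

7P = (0, 11)


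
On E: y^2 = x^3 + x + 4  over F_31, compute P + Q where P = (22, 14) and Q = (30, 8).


P != Q, so use the chord formula.
s = (y2 - y1) / (x2 - x1) = (25) / (8) mod 31 = 7
x3 = s^2 - x1 - x2 mod 31 = 7^2 - 22 - 30 = 28
y3 = s (x1 - x3) - y1 mod 31 = 7 * (22 - 28) - 14 = 6

P + Q = (28, 6)


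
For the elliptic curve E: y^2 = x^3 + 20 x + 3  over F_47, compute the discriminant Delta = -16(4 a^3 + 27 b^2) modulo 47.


4 a^3 + 27 b^2 = 4*20^3 + 27*3^2 = 32000 + 243 = 32243
Delta = -16 * (32243) = -515888
Delta mod 47 = 31

Delta = 31 (mod 47)


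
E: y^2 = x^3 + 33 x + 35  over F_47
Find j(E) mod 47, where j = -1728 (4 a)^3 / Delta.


Delta = -16(4 a^3 + 27 b^2) mod 47 = 44
-1728 * (4 a)^3 = -1728 * (4*33)^3 mod 47 = 18
j = 18 * 44^(-1) mod 47 = 41

j = 41 (mod 47)


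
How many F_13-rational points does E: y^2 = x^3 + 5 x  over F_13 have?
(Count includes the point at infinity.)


For each x in F_13, count y with y^2 = x^3 + 5 x + 0 mod 13:
  x = 0: RHS = 0, y in [0]  -> 1 point(s)
  x = 3: RHS = 3, y in [4, 9]  -> 2 point(s)
  x = 6: RHS = 12, y in [5, 8]  -> 2 point(s)
  x = 7: RHS = 1, y in [1, 12]  -> 2 point(s)
  x = 10: RHS = 10, y in [6, 7]  -> 2 point(s)
Affine points: 9. Add the point at infinity: total = 10.

#E(F_13) = 10


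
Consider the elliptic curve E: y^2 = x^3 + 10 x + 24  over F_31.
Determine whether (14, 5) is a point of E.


Check whether y^2 = x^3 + 10 x + 24 (mod 31) for (x, y) = (14, 5).
LHS: y^2 = 5^2 mod 31 = 25
RHS: x^3 + 10 x + 24 = 14^3 + 10*14 + 24 mod 31 = 25
LHS = RHS

Yes, on the curve


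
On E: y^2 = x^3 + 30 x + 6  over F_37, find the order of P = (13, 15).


Compute successive multiples of P until we hit O:
  1P = (13, 15)
  2P = (1, 0)
  3P = (13, 22)
  4P = O

ord(P) = 4


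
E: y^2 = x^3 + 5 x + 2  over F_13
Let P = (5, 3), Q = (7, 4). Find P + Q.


P != Q, so use the chord formula.
s = (y2 - y1) / (x2 - x1) = (1) / (2) mod 13 = 7
x3 = s^2 - x1 - x2 mod 13 = 7^2 - 5 - 7 = 11
y3 = s (x1 - x3) - y1 mod 13 = 7 * (5 - 11) - 3 = 7

P + Q = (11, 7)


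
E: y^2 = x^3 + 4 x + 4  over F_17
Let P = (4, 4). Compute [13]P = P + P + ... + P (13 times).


k = 13 = 1101_2 (binary, LSB first: 1011)
Double-and-add from P = (4, 4):
  bit 0 = 1: acc = O + (4, 4) = (4, 4)
  bit 1 = 0: acc unchanged = (4, 4)
  bit 2 = 1: acc = (4, 4) + (0, 15) = (11, 11)
  bit 3 = 1: acc = (11, 11) + (1, 3) = (7, 16)

13P = (7, 16)


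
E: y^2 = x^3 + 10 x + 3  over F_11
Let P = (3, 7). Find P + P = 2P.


Doubling: s = (3 x1^2 + a) / (2 y1)
s = (3*3^2 + 10) / (2*7) mod 11 = 5
x3 = s^2 - 2 x1 mod 11 = 5^2 - 2*3 = 8
y3 = s (x1 - x3) - y1 mod 11 = 5 * (3 - 8) - 7 = 1

2P = (8, 1)


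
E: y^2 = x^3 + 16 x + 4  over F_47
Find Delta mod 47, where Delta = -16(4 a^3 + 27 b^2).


4 a^3 + 27 b^2 = 4*16^3 + 27*4^2 = 16384 + 432 = 16816
Delta = -16 * (16816) = -269056
Delta mod 47 = 19

Delta = 19 (mod 47)


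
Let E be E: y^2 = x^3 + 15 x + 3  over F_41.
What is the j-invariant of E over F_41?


Delta = -16(4 a^3 + 27 b^2) mod 41 = 36
-1728 * (4 a)^3 = -1728 * (4*15)^3 mod 41 = 10
j = 10 * 36^(-1) mod 41 = 39

j = 39 (mod 41)


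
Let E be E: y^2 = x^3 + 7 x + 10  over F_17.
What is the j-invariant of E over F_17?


Delta = -16(4 a^3 + 27 b^2) mod 17 = 9
-1728 * (4 a)^3 = -1728 * (4*7)^3 mod 17 = 13
j = 13 * 9^(-1) mod 17 = 9

j = 9 (mod 17)


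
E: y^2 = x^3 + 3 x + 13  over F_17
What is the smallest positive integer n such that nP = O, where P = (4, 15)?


Compute successive multiples of P until we hit O:
  1P = (4, 15)
  2P = (9, 2)
  3P = (6, 14)
  4P = (3, 10)
  5P = (1, 0)
  6P = (3, 7)
  7P = (6, 3)
  8P = (9, 15)
  ... (continuing to 10P)
  10P = O

ord(P) = 10


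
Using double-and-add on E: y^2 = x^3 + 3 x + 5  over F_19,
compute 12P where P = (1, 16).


k = 12 = 1100_2 (binary, LSB first: 0011)
Double-and-add from P = (1, 16):
  bit 0 = 0: acc unchanged = O
  bit 1 = 0: acc unchanged = O
  bit 2 = 1: acc = O + (11, 1) = (11, 1)
  bit 3 = 1: acc = (11, 1) + (8, 16) = (6, 12)

12P = (6, 12)
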